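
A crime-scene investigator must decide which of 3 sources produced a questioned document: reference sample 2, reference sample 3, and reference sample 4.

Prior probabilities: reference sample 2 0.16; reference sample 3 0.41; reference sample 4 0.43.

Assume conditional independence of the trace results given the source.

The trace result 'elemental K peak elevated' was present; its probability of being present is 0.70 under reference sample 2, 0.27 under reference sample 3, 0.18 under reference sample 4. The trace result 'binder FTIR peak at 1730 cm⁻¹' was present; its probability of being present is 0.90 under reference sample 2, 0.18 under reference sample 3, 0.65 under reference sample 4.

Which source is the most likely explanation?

reference sample 2

Multiply each prior by the joint likelihood of the trace result pattern:
  reference sample 2: 0.16 × 0.70 × 0.90 = 0.1008
  reference sample 3: 0.41 × 0.27 × 0.18 = 0.019926
  reference sample 4: 0.43 × 0.18 × 0.65 = 0.05031
Normalizing constant Z = 0.1008 + 0.019926 + 0.05031 = 0.17104.
P(reference sample 2 | evidence) ≈ 0.1008 / 0.17104 ≈ 0.589
P(reference sample 3 | evidence) ≈ 0.019926 / 0.17104 ≈ 0.117
P(reference sample 4 | evidence) ≈ 0.05031 / 0.17104 ≈ 0.294
The largest is 0.589, so reference sample 2 is most probable.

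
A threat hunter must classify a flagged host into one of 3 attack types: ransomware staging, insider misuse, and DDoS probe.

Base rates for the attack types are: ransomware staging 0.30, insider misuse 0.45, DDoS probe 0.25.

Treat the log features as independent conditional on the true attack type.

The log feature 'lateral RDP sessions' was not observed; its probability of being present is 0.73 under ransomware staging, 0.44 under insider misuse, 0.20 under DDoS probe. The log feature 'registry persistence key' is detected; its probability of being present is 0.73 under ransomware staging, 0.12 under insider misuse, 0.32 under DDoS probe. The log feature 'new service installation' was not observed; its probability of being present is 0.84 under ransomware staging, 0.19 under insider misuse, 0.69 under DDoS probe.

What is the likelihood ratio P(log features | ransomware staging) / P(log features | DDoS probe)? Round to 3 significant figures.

The Bayes factor is the ratio of the joint likelihoods of the log feature pattern under the two hypotheses (using 1 − P(present | H) for each absent log feature).
  ransomware staging: (1 − 0.73) × 0.73 × (1 − 0.84) = 0.031536
  DDoS probe: (1 − 0.20) × 0.32 × (1 − 0.69) = 0.07936
Bayes factor = 0.031536 / 0.07936 ≈ 0.397

0.397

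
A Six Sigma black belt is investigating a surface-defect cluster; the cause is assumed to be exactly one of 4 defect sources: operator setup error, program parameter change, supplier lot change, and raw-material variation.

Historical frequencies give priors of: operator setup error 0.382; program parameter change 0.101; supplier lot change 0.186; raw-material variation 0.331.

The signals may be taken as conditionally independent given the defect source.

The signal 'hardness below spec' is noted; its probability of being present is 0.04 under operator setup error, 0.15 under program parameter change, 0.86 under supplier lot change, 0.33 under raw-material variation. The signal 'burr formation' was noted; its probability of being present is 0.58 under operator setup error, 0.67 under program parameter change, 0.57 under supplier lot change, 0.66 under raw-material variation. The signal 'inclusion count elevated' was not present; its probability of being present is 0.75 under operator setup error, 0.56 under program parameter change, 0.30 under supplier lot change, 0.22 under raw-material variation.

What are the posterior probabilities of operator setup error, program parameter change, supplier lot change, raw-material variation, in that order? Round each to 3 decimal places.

0.017, 0.035, 0.504, 0.444

By Bayes' rule with conditional independence, the unnormalized weight for each hypothesis is prior × ∏ likelihoods (using 1 − P(present | H) for each absent signal):
  operator setup error: 0.382 × 0.04 × 0.58 × (1 − 0.75) = 0.0022156
  program parameter change: 0.101 × 0.15 × 0.67 × (1 − 0.56) = 0.0044662
  supplier lot change: 0.186 × 0.86 × 0.57 × (1 − 0.30) = 0.063824
  raw-material variation: 0.331 × 0.33 × 0.66 × (1 − 0.22) = 0.056232
Normalizing constant Z = 0.0022156 + 0.0044662 + 0.063824 + 0.056232 = 0.12674.
P(operator setup error | evidence) = 0.0022156 / 0.12674 ≈ 0.017
P(program parameter change | evidence) = 0.0044662 / 0.12674 ≈ 0.035
P(supplier lot change | evidence) = 0.063824 / 0.12674 ≈ 0.504
P(raw-material variation | evidence) = 0.056232 / 0.12674 ≈ 0.444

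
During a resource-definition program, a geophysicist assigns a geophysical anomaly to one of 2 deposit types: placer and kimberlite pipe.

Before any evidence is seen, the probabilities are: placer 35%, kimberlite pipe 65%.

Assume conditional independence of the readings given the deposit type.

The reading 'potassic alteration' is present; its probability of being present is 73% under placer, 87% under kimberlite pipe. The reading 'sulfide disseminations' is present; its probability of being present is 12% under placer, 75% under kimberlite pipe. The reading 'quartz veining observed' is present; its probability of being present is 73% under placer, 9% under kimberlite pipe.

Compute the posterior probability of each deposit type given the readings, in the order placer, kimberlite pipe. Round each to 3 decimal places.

0.370, 0.630

Multiply each prior by the joint likelihood of the reading pattern:
  placer: 0.35 × 0.73 × 0.12 × 0.73 = 0.022382
  kimberlite pipe: 0.65 × 0.87 × 0.75 × 0.09 = 0.038171
The unnormalized weights sum to 0.060553.
P(placer | evidence) = 0.022382 / 0.060553 ≈ 0.370
P(kimberlite pipe | evidence) = 0.038171 / 0.060553 ≈ 0.630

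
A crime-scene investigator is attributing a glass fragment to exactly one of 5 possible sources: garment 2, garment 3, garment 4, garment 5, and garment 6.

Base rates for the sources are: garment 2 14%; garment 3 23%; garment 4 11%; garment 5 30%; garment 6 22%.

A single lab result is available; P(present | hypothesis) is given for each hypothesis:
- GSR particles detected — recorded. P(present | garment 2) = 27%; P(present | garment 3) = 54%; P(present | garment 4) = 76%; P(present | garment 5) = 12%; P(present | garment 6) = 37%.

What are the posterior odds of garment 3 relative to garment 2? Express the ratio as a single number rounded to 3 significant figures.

3.29

The normalizing constant cancels in an odds ratio, so compute prior × likelihood for the two hypotheses only:
  garment 3: 0.23 × 0.54 = 0.1242
  garment 2: 0.14 × 0.27 = 0.0378
Odds(garment 3 : garment 2) = 0.1242 / 0.0378 ≈ 3.29.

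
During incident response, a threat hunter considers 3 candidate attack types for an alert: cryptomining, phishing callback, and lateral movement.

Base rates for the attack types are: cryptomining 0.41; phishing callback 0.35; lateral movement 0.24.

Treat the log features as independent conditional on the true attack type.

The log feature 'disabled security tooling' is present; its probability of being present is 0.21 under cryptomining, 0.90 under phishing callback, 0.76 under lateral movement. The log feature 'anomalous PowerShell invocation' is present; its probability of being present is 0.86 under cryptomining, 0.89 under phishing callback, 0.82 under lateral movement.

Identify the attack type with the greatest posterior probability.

By Bayes' rule with conditional independence, the unnormalized weight for each hypothesis is prior × ∏ likelihoods:
  cryptomining: 0.41 × 0.21 × 0.86 = 0.074046
  phishing callback: 0.35 × 0.90 × 0.89 = 0.28035
  lateral movement: 0.24 × 0.76 × 0.82 = 0.14957
Marginal likelihood of the evidence = 0.50396.
P(cryptomining | evidence) ≈ 0.074046 / 0.50396 ≈ 0.147
P(phishing callback | evidence) ≈ 0.28035 / 0.50396 ≈ 0.556
P(lateral movement | evidence) ≈ 0.14957 / 0.50396 ≈ 0.297
The largest is 0.556, so phishing callback is most probable.

phishing callback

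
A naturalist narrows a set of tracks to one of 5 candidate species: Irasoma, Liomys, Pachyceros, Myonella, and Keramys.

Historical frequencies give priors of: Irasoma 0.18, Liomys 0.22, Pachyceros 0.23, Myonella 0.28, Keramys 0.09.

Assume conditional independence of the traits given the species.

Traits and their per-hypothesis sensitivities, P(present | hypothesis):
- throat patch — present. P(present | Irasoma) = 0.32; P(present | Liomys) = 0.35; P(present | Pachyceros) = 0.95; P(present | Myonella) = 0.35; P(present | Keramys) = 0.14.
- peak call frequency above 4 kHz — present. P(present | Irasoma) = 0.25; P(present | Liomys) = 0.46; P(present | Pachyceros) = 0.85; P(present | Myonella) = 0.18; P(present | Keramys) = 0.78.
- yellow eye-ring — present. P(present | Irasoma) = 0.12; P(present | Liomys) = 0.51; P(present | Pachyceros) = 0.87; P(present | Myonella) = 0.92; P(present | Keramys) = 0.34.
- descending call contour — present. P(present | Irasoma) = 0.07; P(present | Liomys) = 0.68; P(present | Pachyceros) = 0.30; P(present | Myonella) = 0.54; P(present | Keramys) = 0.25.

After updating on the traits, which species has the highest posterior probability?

By Bayes' rule with conditional independence, the unnormalized weight for each hypothesis is prior × ∏ likelihoods:
  Irasoma: 0.18 × 0.32 × 0.25 × 0.12 × 0.07 = 0.00012096
  Liomys: 0.22 × 0.35 × 0.46 × 0.51 × 0.68 = 0.012284
  Pachyceros: 0.23 × 0.95 × 0.85 × 0.87 × 0.30 = 0.048474
  Myonella: 0.28 × 0.35 × 0.18 × 0.92 × 0.54 = 0.0087636
  Keramys: 0.09 × 0.14 × 0.78 × 0.34 × 0.25 = 0.00083538
The unnormalized weights sum to 0.070478.
P(Irasoma | evidence) ≈ 0.00012096 / 0.070478 ≈ 0.002
P(Liomys | evidence) ≈ 0.012284 / 0.070478 ≈ 0.174
P(Pachyceros | evidence) ≈ 0.048474 / 0.070478 ≈ 0.688
P(Myonella | evidence) ≈ 0.0087636 / 0.070478 ≈ 0.124
P(Keramys | evidence) ≈ 0.00083538 / 0.070478 ≈ 0.012
The largest is 0.688, so Pachyceros is most probable.

Pachyceros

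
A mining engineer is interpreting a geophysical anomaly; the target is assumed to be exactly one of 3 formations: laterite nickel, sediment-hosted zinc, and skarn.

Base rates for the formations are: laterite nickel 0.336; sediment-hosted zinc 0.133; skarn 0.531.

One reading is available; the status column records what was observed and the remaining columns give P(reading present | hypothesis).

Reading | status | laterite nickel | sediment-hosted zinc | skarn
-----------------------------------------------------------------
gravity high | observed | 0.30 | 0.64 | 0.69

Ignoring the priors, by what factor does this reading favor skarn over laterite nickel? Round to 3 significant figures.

2.30

Likelihood of this reading under each hypothesis:
  skarn: 0.69
  laterite nickel: 0.3
Bayes factor = 0.69 / 0.3 ≈ 2.30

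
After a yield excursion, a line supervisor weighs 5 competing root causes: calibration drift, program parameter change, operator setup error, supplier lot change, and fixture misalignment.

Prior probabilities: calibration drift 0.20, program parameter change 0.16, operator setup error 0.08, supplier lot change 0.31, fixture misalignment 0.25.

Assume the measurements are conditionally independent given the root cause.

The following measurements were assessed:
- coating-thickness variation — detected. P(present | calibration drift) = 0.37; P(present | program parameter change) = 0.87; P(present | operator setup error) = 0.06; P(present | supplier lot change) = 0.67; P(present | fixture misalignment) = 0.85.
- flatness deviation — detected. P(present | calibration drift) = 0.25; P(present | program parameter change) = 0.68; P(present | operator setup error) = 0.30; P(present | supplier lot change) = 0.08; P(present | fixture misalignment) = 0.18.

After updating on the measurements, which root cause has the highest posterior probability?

program parameter change

For each hypothesis, the unnormalized posterior weight is prior × product of the measurement likelihoods:
  calibration drift: 0.20 × 0.37 × 0.25 = 0.0185
  program parameter change: 0.16 × 0.87 × 0.68 = 0.094656
  operator setup error: 0.08 × 0.06 × 0.30 = 0.00144
  supplier lot change: 0.31 × 0.67 × 0.08 = 0.016616
  fixture misalignment: 0.25 × 0.85 × 0.18 = 0.03825
Normalizing constant Z = 0.0185 + 0.094656 + 0.00144 + 0.016616 + 0.03825 = 0.16946.
P(calibration drift | evidence) ≈ 0.0185 / 0.16946 ≈ 0.109
P(program parameter change | evidence) ≈ 0.094656 / 0.16946 ≈ 0.559
P(operator setup error | evidence) ≈ 0.00144 / 0.16946 ≈ 0.008
P(supplier lot change | evidence) ≈ 0.016616 / 0.16946 ≈ 0.098
P(fixture misalignment | evidence) ≈ 0.03825 / 0.16946 ≈ 0.226
The largest is 0.559, so program parameter change is most probable.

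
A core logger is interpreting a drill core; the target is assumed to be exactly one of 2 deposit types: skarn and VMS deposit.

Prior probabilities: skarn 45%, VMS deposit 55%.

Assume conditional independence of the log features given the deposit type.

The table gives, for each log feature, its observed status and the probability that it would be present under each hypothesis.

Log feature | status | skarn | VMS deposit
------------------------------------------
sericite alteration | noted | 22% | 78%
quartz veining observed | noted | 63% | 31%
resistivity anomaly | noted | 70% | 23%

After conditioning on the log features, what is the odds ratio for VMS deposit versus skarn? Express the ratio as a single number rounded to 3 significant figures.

Unnormalized posterior weight (prior times the log feature likelihoods) for each of the two hypotheses:
  VMS deposit: 0.550 × 0.78 × 0.31 × 0.23 = 0.030588
  skarn: 0.450 × 0.22 × 0.63 × 0.70 = 0.043659
Odds(VMS deposit : skarn) = 0.030588 / 0.043659 ≈ 0.701.

0.701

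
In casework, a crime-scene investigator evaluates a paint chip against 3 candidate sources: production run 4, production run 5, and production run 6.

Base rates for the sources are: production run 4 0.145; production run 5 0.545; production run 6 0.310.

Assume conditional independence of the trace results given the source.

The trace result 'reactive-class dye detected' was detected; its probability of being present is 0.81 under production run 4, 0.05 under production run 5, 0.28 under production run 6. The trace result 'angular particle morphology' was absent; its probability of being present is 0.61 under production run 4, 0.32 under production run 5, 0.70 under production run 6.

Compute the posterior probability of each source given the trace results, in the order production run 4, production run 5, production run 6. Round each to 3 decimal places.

0.507, 0.205, 0.288

By Bayes' rule with conditional independence, the unnormalized weight for each hypothesis is prior × ∏ likelihoods (using 1 − P(present | H) for each absent trace result):
  production run 4: 0.145 × 0.81 × (1 − 0.61) = 0.045805
  production run 5: 0.545 × 0.05 × (1 − 0.32) = 0.01853
  production run 6: 0.310 × 0.28 × (1 − 0.70) = 0.02604
Normalizing constant Z = 0.045805 + 0.01853 + 0.02604 = 0.090375.
P(production run 4 | evidence) = 0.045805 / 0.090375 ≈ 0.507
P(production run 5 | evidence) = 0.01853 / 0.090375 ≈ 0.205
P(production run 6 | evidence) = 0.02604 / 0.090375 ≈ 0.288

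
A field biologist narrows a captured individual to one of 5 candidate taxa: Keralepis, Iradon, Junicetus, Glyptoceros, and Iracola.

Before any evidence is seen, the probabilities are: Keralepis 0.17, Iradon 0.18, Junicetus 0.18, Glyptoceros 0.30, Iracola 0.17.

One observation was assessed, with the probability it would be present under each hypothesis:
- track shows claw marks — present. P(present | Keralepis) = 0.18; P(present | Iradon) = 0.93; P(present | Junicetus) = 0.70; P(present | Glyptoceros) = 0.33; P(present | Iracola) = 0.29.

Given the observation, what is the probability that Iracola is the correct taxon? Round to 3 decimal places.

0.104

Multiply each prior by the likelihood of the observation:
  Keralepis: 0.17 × 0.18 = 0.0306
  Iradon: 0.18 × 0.93 = 0.1674
  Junicetus: 0.18 × 0.70 = 0.126
  Glyptoceros: 0.30 × 0.33 = 0.099
  Iracola: 0.17 × 0.29 = 0.0493
The unnormalized weights sum to 0.4723.
P(Iracola | evidence) = 0.0493 / 0.4723 ≈ 0.104.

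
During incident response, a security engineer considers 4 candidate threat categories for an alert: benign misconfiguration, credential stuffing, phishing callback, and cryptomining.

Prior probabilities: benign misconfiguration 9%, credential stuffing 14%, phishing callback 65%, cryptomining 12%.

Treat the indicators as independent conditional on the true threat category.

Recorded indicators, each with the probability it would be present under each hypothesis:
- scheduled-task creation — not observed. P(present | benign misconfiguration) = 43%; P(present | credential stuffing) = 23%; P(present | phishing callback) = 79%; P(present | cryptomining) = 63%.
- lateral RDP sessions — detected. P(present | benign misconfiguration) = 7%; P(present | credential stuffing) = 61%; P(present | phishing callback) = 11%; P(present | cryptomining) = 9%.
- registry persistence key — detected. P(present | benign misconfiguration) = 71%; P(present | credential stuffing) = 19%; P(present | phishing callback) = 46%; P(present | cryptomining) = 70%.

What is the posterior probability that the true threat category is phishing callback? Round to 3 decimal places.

0.279

For each hypothesis, the unnormalized posterior weight is prior × product of the indicator likelihoods (using 1 − P(present | H) for each absent indicator):
  benign misconfiguration: 0.09 × (1 − 0.43) × 0.07 × 0.71 = 0.0025496
  credential stuffing: 0.14 × (1 − 0.23) × 0.61 × 0.19 = 0.012494
  phishing callback: 0.65 × (1 − 0.79) × 0.11 × 0.46 = 0.0069069
  cryptomining: 0.12 × (1 − 0.63) × 0.09 × 0.70 = 0.0027972
The unnormalized weights sum to 0.024748.
P(phishing callback | evidence) = 0.0069069 / 0.024748 ≈ 0.279.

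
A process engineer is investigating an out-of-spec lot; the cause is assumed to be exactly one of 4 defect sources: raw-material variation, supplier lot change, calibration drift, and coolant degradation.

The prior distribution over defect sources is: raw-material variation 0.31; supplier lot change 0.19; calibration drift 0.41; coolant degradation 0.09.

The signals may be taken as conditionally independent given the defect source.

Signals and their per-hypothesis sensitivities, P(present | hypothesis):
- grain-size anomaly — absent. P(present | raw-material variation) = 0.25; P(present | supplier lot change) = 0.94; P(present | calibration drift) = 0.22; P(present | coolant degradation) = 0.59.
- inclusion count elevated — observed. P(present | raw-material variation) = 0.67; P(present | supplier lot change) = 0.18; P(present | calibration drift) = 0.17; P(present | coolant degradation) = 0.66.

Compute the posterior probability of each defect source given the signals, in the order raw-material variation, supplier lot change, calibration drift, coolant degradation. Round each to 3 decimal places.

0.659, 0.009, 0.230, 0.103

By Bayes' rule with conditional independence, the unnormalized weight for each hypothesis is prior × ∏ likelihoods (using 1 − P(present | H) for each absent signal):
  raw-material variation: 0.31 × (1 − 0.25) × 0.67 = 0.15577
  supplier lot change: 0.19 × (1 − 0.94) × 0.18 = 0.002052
  calibration drift: 0.41 × (1 − 0.22) × 0.17 = 0.054366
  coolant degradation: 0.09 × (1 − 0.59) × 0.66 = 0.024354
The unnormalized weights sum to 0.23655.
P(raw-material variation | evidence) = 0.15577 / 0.23655 ≈ 0.659
P(supplier lot change | evidence) = 0.002052 / 0.23655 ≈ 0.009
P(calibration drift | evidence) = 0.054366 / 0.23655 ≈ 0.230
P(coolant degradation | evidence) = 0.024354 / 0.23655 ≈ 0.103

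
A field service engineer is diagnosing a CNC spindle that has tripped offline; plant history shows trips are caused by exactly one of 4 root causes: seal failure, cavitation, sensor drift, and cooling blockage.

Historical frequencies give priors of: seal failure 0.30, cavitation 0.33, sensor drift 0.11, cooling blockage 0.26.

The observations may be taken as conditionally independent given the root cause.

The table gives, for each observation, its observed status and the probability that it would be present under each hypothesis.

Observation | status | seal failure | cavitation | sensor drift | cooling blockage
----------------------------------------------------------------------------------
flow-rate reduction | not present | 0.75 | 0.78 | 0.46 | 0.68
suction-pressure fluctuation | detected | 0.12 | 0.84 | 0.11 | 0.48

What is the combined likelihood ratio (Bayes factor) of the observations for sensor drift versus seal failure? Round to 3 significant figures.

1.98

The Bayes factor is the ratio of the joint likelihoods of the evidence pattern under the two hypotheses (using 1 − P(present | H) for each absent observation).
  sensor drift: (1 − 0.46) × 0.11 = 0.0594
  seal failure: (1 − 0.75) × 0.12 = 0.03
Bayes factor = 0.0594 / 0.03 ≈ 1.98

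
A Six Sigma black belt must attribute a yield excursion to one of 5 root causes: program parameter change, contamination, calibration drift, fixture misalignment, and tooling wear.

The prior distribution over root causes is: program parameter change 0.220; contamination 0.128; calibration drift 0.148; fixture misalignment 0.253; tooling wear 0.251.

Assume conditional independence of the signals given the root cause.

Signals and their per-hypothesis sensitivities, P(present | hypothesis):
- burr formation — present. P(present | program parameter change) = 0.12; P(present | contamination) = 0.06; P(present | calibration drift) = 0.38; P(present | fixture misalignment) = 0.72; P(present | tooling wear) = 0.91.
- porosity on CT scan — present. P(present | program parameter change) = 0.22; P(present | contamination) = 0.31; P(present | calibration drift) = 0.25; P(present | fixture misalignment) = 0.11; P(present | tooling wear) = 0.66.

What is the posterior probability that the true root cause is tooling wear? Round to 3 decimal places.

0.781

Multiply each prior by the joint likelihood of the signal pattern:
  program parameter change: 0.220 × 0.12 × 0.22 = 0.005808
  contamination: 0.128 × 0.06 × 0.31 = 0.0023808
  calibration drift: 0.148 × 0.38 × 0.25 = 0.01406
  fixture misalignment: 0.253 × 0.72 × 0.11 = 0.020038
  tooling wear: 0.251 × 0.91 × 0.66 = 0.15075
The unnormalized weights sum to 0.19304.
P(tooling wear | evidence) = 0.15075 / 0.19304 ≈ 0.781.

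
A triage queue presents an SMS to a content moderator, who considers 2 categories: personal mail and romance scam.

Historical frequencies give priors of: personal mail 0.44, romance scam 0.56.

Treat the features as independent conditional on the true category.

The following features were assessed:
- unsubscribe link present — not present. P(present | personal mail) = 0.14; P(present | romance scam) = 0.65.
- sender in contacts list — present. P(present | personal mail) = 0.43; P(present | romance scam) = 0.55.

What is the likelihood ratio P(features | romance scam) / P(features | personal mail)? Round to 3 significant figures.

0.521

The Bayes factor is the ratio of the joint likelihoods of the feature pattern under the two hypotheses (using 1 − P(present | H) for each absent feature).
  romance scam: (1 − 0.65) × 0.55 = 0.1925
  personal mail: (1 − 0.14) × 0.43 = 0.3698
Bayes factor = 0.1925 / 0.3698 ≈ 0.521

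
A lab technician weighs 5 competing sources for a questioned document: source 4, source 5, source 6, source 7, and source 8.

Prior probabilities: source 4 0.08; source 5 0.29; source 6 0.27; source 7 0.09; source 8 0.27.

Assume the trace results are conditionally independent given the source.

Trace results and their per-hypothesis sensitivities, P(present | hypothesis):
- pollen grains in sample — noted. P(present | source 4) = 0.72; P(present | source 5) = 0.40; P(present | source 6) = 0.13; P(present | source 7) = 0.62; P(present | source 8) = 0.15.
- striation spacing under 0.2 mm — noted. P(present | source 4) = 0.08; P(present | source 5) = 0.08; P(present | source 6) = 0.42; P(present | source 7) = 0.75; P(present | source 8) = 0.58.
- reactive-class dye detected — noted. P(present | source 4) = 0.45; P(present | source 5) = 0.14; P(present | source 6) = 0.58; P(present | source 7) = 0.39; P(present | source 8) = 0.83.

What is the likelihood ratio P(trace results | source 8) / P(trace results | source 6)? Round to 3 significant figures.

Joint likelihood of the trace result pattern under each hypothesis:
  source 8: 0.15 × 0.58 × 0.83 = 0.07221
  source 6: 0.13 × 0.42 × 0.58 = 0.031668
Bayes factor = 0.07221 / 0.031668 ≈ 2.28

2.28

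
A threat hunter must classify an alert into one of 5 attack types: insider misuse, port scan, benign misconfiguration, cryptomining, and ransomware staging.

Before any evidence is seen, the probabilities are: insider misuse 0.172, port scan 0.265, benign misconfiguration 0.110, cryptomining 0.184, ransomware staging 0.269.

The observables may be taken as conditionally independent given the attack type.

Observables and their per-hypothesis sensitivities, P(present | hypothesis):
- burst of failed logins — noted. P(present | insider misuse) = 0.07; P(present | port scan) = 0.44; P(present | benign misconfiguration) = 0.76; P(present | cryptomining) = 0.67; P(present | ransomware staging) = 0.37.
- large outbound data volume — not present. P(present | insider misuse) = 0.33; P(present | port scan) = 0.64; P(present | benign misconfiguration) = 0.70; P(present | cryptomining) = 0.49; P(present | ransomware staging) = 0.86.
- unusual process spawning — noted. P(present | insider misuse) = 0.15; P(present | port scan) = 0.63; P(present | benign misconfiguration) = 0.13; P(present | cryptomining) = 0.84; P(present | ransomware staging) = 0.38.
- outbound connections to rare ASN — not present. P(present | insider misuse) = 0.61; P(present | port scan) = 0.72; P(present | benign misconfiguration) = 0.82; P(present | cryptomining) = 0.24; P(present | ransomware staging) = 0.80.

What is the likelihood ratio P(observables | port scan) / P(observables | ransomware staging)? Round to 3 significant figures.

7.10

Joint likelihood of the observable pattern under each hypothesis (using 1 − P(present | H) for each absent observable):
  port scan: 0.44 × (1 − 0.64) × 0.63 × (1 − 0.72) = 0.027942
  ransomware staging: 0.37 × (1 − 0.86) × 0.38 × (1 − 0.80) = 0.0039368
Bayes factor = 0.027942 / 0.0039368 ≈ 7.10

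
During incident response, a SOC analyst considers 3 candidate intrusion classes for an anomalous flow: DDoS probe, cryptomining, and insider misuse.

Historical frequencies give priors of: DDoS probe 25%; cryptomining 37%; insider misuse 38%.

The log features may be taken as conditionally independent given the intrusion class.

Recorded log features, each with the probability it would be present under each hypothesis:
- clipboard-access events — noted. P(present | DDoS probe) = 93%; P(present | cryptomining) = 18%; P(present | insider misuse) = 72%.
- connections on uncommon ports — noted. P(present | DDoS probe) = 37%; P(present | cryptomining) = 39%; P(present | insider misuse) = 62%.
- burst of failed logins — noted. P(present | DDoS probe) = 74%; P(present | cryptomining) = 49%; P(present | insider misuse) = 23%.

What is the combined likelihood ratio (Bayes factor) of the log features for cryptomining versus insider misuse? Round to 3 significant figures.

The Bayes factor is the ratio of the joint likelihoods of the log feature pattern under the two hypotheses.
  cryptomining: 0.18 × 0.39 × 0.49 = 0.034398
  insider misuse: 0.72 × 0.62 × 0.23 = 0.10267
Bayes factor = 0.034398 / 0.10267 ≈ 0.335

0.335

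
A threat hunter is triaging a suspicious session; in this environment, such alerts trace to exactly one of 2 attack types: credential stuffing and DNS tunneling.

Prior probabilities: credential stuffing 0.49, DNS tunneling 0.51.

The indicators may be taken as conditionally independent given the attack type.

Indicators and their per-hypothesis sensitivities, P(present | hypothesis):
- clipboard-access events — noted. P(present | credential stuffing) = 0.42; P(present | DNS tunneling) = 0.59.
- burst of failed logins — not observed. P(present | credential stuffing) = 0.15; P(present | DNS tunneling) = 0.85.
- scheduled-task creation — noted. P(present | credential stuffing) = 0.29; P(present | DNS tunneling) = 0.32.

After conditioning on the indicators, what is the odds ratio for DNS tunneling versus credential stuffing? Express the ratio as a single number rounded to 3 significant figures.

0.285

Unnormalized posterior weight (prior times the indicator likelihoods) for each of the two hypotheses (using 1 − P(present | H) for each absent indicator):
  DNS tunneling: 0.51 × 0.59 × (1 − 0.85) × 0.32 = 0.014443
  credential stuffing: 0.49 × 0.42 × (1 − 0.15) × 0.29 = 0.05073
Odds(DNS tunneling : credential stuffing) = 0.014443 / 0.05073 ≈ 0.285.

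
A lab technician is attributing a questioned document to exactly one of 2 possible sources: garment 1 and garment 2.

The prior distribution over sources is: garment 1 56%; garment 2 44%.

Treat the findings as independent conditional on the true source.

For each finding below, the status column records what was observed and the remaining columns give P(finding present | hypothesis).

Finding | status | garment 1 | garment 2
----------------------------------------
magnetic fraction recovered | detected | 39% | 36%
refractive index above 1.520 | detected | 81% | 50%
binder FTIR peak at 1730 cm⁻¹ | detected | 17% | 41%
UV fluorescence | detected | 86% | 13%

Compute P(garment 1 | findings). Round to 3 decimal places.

By Bayes' rule with conditional independence, the unnormalized weight for each hypothesis is prior × ∏ likelihoods:
  garment 1: 0.56 × 0.39 × 0.81 × 0.17 × 0.86 = 0.025863
  garment 2: 0.44 × 0.36 × 0.50 × 0.41 × 0.13 = 0.0042214
The unnormalized weights sum to 0.030085.
P(garment 1 | evidence) = 0.025863 / 0.030085 ≈ 0.860.

0.860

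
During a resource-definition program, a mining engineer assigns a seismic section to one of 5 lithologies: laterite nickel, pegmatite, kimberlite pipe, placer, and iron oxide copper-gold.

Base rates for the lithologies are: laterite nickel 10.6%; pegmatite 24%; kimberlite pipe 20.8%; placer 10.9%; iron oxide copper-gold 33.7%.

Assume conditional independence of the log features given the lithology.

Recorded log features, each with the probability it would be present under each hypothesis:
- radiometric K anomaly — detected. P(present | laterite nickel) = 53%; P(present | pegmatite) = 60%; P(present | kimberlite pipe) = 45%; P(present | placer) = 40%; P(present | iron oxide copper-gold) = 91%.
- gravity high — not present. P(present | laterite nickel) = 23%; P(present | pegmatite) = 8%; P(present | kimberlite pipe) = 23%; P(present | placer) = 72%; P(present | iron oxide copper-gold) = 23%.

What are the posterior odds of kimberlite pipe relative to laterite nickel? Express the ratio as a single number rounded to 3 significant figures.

Posterior odds equal prior odds times the likelihood ratio; only the two competing hypotheses matter (using 1 − P(present | H) for each absent log feature).
  kimberlite pipe: 0.208 × 0.45 × (1 − 0.23) = 0.072072
  laterite nickel: 0.106 × 0.53 × (1 − 0.23) = 0.043259
Posterior odds = 0.072072 / 0.043259 ≈ 1.67.

1.67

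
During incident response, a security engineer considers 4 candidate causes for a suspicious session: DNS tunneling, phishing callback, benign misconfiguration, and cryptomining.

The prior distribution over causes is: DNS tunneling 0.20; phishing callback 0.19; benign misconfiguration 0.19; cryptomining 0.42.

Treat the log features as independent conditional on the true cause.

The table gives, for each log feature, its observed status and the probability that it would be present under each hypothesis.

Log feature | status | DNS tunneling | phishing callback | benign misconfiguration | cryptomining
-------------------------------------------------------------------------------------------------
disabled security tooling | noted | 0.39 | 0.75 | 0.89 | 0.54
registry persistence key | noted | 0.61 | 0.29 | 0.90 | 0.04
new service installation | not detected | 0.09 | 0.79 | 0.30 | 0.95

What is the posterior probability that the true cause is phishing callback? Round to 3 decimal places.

0.055

Multiply each prior by the joint likelihood of the log feature pattern (using 1 − P(present | H) for each absent log feature):
  DNS tunneling: 0.20 × 0.39 × 0.61 × (1 − 0.09) = 0.043298
  phishing callback: 0.19 × 0.75 × 0.29 × (1 − 0.79) = 0.0086782
  benign misconfiguration: 0.19 × 0.89 × 0.90 × (1 − 0.30) = 0.10653
  cryptomining: 0.42 × 0.54 × 0.04 × (1 − 0.95) = 0.0004536
The unnormalized weights sum to 0.15896.
P(phishing callback | evidence) = 0.0086782 / 0.15896 ≈ 0.055.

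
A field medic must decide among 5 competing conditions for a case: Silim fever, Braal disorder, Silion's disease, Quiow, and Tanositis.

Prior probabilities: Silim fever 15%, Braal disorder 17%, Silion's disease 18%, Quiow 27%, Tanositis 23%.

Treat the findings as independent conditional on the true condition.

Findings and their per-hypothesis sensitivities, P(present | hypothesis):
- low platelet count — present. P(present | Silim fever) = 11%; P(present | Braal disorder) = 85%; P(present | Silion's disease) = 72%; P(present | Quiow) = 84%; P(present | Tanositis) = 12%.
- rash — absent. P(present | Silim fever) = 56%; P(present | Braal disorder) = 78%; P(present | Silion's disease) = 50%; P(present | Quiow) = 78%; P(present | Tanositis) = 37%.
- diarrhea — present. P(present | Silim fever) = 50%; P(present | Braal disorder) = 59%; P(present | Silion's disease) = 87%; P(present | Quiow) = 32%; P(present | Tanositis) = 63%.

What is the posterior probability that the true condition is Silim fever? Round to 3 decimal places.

By Bayes' rule with conditional independence, the unnormalized weight for each hypothesis is prior × ∏ likelihoods (using 1 − P(present | H) for each absent finding):
  Silim fever: 0.15 × 0.11 × (1 − 0.56) × 0.50 = 0.00363
  Braal disorder: 0.17 × 0.85 × (1 − 0.78) × 0.59 = 0.018756
  Silion's disease: 0.18 × 0.72 × (1 − 0.50) × 0.87 = 0.056376
  Quiow: 0.27 × 0.84 × (1 − 0.78) × 0.32 = 0.015967
  Tanositis: 0.23 × 0.12 × (1 − 0.37) × 0.63 = 0.010954
Normalizing constant Z = 0.00363 + 0.018756 + 0.056376 + 0.015967 + 0.010954 = 0.10568.
P(Silim fever | evidence) = 0.00363 / 0.10568 ≈ 0.034.

0.034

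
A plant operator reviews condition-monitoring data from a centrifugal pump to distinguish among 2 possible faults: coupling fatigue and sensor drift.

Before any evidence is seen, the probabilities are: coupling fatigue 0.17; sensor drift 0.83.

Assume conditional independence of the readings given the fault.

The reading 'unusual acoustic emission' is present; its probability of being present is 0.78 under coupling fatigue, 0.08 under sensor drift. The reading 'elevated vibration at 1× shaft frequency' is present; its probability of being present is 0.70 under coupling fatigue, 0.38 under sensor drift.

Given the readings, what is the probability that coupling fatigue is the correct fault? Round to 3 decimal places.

By Bayes' rule with conditional independence, the unnormalized weight for each hypothesis is prior × ∏ likelihoods:
  coupling fatigue: 0.17 × 0.78 × 0.70 = 0.09282
  sensor drift: 0.83 × 0.08 × 0.38 = 0.025232
Normalizing constant Z = 0.09282 + 0.025232 = 0.11805.
P(coupling fatigue | evidence) = 0.09282 / 0.11805 ≈ 0.786.

0.786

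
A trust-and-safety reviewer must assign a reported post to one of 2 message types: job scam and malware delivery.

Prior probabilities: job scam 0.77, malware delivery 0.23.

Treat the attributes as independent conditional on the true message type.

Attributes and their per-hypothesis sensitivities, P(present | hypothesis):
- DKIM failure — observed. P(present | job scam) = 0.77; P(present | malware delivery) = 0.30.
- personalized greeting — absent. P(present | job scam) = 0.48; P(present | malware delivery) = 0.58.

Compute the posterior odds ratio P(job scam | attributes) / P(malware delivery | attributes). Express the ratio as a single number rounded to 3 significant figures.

10.6

Posterior odds equal prior odds times the likelihood ratio; only the two competing hypotheses matter (using 1 − P(present | H) for each absent attribute).
  job scam: 0.77 × 0.77 × (1 − 0.48) = 0.30831
  malware delivery: 0.23 × 0.30 × (1 − 0.58) = 0.02898
Posterior odds = 0.30831 / 0.02898 ≈ 10.6.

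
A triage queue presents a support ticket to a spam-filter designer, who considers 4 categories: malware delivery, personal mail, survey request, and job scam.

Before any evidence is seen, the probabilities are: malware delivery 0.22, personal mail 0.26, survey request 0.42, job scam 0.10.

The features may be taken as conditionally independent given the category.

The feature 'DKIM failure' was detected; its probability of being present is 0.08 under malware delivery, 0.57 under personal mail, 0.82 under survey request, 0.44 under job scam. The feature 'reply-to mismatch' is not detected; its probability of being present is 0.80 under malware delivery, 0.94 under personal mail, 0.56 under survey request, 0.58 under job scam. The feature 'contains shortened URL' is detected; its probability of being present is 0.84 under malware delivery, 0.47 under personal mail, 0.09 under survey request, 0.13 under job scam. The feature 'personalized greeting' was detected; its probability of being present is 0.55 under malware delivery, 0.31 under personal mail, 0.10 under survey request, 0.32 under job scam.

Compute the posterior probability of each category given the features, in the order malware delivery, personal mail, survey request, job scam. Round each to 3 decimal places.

0.322, 0.256, 0.270, 0.152

By Bayes' rule with conditional independence, the unnormalized weight for each hypothesis is prior × ∏ likelihoods (using 1 − P(present | H) for each absent feature):
  malware delivery: 0.22 × 0.08 × (1 − 0.80) × 0.84 × 0.55 = 0.0016262
  personal mail: 0.26 × 0.57 × (1 − 0.94) × 0.47 × 0.31 = 0.0012956
  survey request: 0.42 × 0.82 × (1 − 0.56) × 0.09 × 0.10 = 0.0013638
  job scam: 0.10 × 0.44 × (1 − 0.58) × 0.13 × 0.32 = 0.00076877
Marginal likelihood of the evidence = 0.0050544.
P(malware delivery | evidence) = 0.0016262 / 0.0050544 ≈ 0.322
P(personal mail | evidence) = 0.0012956 / 0.0050544 ≈ 0.256
P(survey request | evidence) = 0.0013638 / 0.0050544 ≈ 0.270
P(job scam | evidence) = 0.00076877 / 0.0050544 ≈ 0.152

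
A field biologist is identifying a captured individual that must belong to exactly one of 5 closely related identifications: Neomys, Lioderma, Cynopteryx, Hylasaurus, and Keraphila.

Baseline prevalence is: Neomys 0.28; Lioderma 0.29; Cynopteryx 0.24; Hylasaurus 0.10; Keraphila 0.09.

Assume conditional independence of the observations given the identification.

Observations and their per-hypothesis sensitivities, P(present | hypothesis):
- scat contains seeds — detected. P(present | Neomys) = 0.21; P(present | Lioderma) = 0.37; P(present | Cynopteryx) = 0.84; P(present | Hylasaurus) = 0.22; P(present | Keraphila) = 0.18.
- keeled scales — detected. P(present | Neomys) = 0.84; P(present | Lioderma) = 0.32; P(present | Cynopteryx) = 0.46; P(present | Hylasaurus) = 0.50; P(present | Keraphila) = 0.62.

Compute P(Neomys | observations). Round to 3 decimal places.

For each hypothesis, the unnormalized posterior weight is prior × product of the observation likelihoods:
  Neomys: 0.28 × 0.21 × 0.84 = 0.049392
  Lioderma: 0.29 × 0.37 × 0.32 = 0.034336
  Cynopteryx: 0.24 × 0.84 × 0.46 = 0.092736
  Hylasaurus: 0.10 × 0.22 × 0.50 = 0.011
  Keraphila: 0.09 × 0.18 × 0.62 = 0.010044
Normalizing constant Z = 0.049392 + 0.034336 + 0.092736 + 0.011 + 0.010044 = 0.19751.
P(Neomys | evidence) = 0.049392 / 0.19751 ≈ 0.250.

0.250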